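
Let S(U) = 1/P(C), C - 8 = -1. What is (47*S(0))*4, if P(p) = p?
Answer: 188/7 ≈ 26.857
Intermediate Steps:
C = 7 (C = 8 - 1 = 7)
S(U) = ⅐ (S(U) = 1/7 = ⅐)
(47*S(0))*4 = (47*(⅐))*4 = (47/7)*4 = 188/7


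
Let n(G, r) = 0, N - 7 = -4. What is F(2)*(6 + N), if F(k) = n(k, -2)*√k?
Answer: 0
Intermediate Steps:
N = 3 (N = 7 - 4 = 3)
F(k) = 0 (F(k) = 0*√k = 0)
F(2)*(6 + N) = 0*(6 + 3) = 0*9 = 0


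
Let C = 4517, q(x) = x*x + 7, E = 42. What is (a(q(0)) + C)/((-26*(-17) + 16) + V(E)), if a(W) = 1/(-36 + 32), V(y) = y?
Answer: 18067/2000 ≈ 9.0335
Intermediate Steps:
q(x) = 7 + x² (q(x) = x² + 7 = 7 + x²)
a(W) = -¼ (a(W) = 1/(-4) = -¼)
(a(q(0)) + C)/((-26*(-17) + 16) + V(E)) = (-¼ + 4517)/((-26*(-17) + 16) + 42) = 18067/(4*((442 + 16) + 42)) = 18067/(4*(458 + 42)) = (18067/4)/500 = (18067/4)*(1/500) = 18067/2000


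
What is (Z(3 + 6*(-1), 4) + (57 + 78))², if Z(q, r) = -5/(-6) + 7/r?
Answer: 2725801/144 ≈ 18929.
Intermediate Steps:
Z(q, r) = ⅚ + 7/r (Z(q, r) = -5*(-⅙) + 7/r = ⅚ + 7/r)
(Z(3 + 6*(-1), 4) + (57 + 78))² = ((⅚ + 7/4) + (57 + 78))² = ((⅚ + 7*(¼)) + 135)² = ((⅚ + 7/4) + 135)² = (31/12 + 135)² = (1651/12)² = 2725801/144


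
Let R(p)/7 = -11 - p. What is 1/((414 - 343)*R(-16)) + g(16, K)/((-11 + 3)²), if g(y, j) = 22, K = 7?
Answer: 27367/79520 ≈ 0.34415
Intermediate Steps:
R(p) = -77 - 7*p (R(p) = 7*(-11 - p) = -77 - 7*p)
1/((414 - 343)*R(-16)) + g(16, K)/((-11 + 3)²) = 1/((414 - 343)*(-77 - 7*(-16))) + 22/((-11 + 3)²) = 1/(71*(-77 + 112)) + 22/((-8)²) = (1/71)/35 + 22/64 = (1/71)*(1/35) + 22*(1/64) = 1/2485 + 11/32 = 27367/79520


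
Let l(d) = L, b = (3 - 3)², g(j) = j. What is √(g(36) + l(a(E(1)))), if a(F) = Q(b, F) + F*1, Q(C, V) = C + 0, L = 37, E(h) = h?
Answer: √73 ≈ 8.5440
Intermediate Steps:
b = 0 (b = 0² = 0)
Q(C, V) = C
a(F) = F (a(F) = 0 + F*1 = 0 + F = F)
l(d) = 37
√(g(36) + l(a(E(1)))) = √(36 + 37) = √73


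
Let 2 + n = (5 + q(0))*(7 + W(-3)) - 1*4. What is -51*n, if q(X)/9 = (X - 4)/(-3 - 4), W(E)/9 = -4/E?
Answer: -66657/7 ≈ -9522.4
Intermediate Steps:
W(E) = -36/E (W(E) = 9*(-4/E) = -36/E)
q(X) = 36/7 - 9*X/7 (q(X) = 9*((X - 4)/(-3 - 4)) = 9*((-4 + X)/(-7)) = 9*((-4 + X)*(-1/7)) = 9*(4/7 - X/7) = 36/7 - 9*X/7)
n = 1307/7 (n = -2 + ((5 + (36/7 - 9/7*0))*(7 - 36/(-3)) - 1*4) = -2 + ((5 + (36/7 + 0))*(7 - 36*(-1/3)) - 4) = -2 + ((5 + 36/7)*(7 + 12) - 4) = -2 + ((71/7)*19 - 4) = -2 + (1349/7 - 4) = -2 + 1321/7 = 1307/7 ≈ 186.71)
-51*n = -51*1307/7 = -66657/7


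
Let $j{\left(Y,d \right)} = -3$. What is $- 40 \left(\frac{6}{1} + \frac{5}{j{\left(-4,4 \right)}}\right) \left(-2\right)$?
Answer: $\frac{1040}{3} \approx 346.67$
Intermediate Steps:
$- 40 \left(\frac{6}{1} + \frac{5}{j{\left(-4,4 \right)}}\right) \left(-2\right) = - 40 \left(\frac{6}{1} + \frac{5}{-3}\right) \left(-2\right) = - 40 \left(6 \cdot 1 + 5 \left(- \frac{1}{3}\right)\right) \left(-2\right) = - 40 \left(6 - \frac{5}{3}\right) \left(-2\right) = \left(-40\right) \frac{13}{3} \left(-2\right) = \left(- \frac{520}{3}\right) \left(-2\right) = \frac{1040}{3}$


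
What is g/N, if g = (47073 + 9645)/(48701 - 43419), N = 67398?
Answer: 9453/59332706 ≈ 0.00015932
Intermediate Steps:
g = 28359/2641 (g = 56718/5282 = 56718*(1/5282) = 28359/2641 ≈ 10.738)
g/N = (28359/2641)/67398 = (28359/2641)*(1/67398) = 9453/59332706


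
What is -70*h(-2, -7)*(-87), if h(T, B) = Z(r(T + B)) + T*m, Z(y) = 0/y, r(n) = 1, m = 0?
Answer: 0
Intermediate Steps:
Z(y) = 0
h(T, B) = 0 (h(T, B) = 0 + T*0 = 0 + 0 = 0)
-70*h(-2, -7)*(-87) = -70*0*(-87) = 0*(-87) = 0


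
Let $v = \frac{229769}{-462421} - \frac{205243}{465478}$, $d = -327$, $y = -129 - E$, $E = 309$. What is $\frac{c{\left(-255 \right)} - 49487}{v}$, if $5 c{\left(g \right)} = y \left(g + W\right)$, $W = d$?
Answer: $- \frac{1610261327542478}{1009305439425} \approx -1595.4$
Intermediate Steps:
$y = -438$ ($y = -129 - 309 = -438$)
$W = -327$
$c{\left(g \right)} = \frac{143226}{5} - \frac{438 g}{5}$ ($c{\left(g \right)} = \frac{\left(-438\right) \left(g - 327\right)}{5} = \frac{\left(-438\right) \left(-327 + g\right)}{5} = \frac{143226 - 438 g}{5} = \frac{143226}{5} - \frac{438 g}{5}$)
$v = - \frac{201861087885}{215246802238}$ ($v = 229769 \left(- \frac{1}{462421}\right) - \frac{205243}{465478} = - \frac{229769}{462421} - \frac{205243}{465478} = - \frac{201861087885}{215246802238} \approx -0.93781$)
$\frac{c{\left(-255 \right)} - 49487}{v} = \frac{\left(\frac{143226}{5} - -22338\right) - 49487}{- \frac{201861087885}{215246802238}} = \left(\left(\frac{143226}{5} + 22338\right) - 49487\right) \left(- \frac{215246802238}{201861087885}\right) = \left(\frac{254916}{5} - 49487\right) \left(- \frac{215246802238}{201861087885}\right) = \frac{7481}{5} \left(- \frac{215246802238}{201861087885}\right) = - \frac{1610261327542478}{1009305439425}$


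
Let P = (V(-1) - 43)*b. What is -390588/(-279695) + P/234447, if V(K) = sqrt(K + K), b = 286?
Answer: 88132495726/65573653665 + 286*I*sqrt(2)/234447 ≈ 1.344 + 0.0017252*I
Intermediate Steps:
V(K) = sqrt(2)*sqrt(K) (V(K) = sqrt(2*K) = sqrt(2)*sqrt(K))
P = -12298 + 286*I*sqrt(2) (P = (sqrt(2)*sqrt(-1) - 43)*286 = (sqrt(2)*I - 43)*286 = (I*sqrt(2) - 43)*286 = (-43 + I*sqrt(2))*286 = -12298 + 286*I*sqrt(2) ≈ -12298.0 + 404.46*I)
-390588/(-279695) + P/234447 = -390588/(-279695) + (-12298 + 286*I*sqrt(2))/234447 = -390588*(-1/279695) + (-12298 + 286*I*sqrt(2))*(1/234447) = 390588/279695 + (-12298/234447 + 286*I*sqrt(2)/234447) = 88132495726/65573653665 + 286*I*sqrt(2)/234447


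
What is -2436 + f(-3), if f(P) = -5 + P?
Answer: -2444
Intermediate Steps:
-2436 + f(-3) = -2436 + (-5 - 3) = -2436 - 8 = -2444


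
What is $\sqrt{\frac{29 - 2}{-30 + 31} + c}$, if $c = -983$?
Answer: $2 i \sqrt{239} \approx 30.919 i$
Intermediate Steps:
$\sqrt{\frac{29 - 2}{-30 + 31} + c} = \sqrt{\frac{29 - 2}{-30 + 31} - 983} = \sqrt{1^{-1} \cdot 27 - 983} = \sqrt{1 \cdot 27 - 983} = \sqrt{27 - 983} = \sqrt{-956} = 2 i \sqrt{239}$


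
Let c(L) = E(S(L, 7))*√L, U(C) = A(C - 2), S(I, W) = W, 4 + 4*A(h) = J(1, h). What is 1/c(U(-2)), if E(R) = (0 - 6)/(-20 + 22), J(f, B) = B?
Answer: I*√2/6 ≈ 0.2357*I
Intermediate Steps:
A(h) = -1 + h/4
U(C) = -3/2 + C/4 (U(C) = -1 + (C - 2)/4 = -1 + (-2 + C)/4 = -1 + (-½ + C/4) = -3/2 + C/4)
E(R) = -3 (E(R) = -6/2 = -6*½ = -3)
c(L) = -3*√L
1/c(U(-2)) = 1/(-3*√(-3/2 + (¼)*(-2))) = 1/(-3*√(-3/2 - ½)) = 1/(-3*I*√2) = I*√2/6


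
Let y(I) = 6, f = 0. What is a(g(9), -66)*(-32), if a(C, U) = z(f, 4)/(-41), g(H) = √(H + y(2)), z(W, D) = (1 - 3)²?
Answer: 128/41 ≈ 3.1220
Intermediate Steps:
z(W, D) = 4 (z(W, D) = (-2)² = 4)
g(H) = √(6 + H) (g(H) = √(H + 6) = √(6 + H))
a(C, U) = -4/41 (a(C, U) = 4/(-41) = 4*(-1/41) = -4/41)
a(g(9), -66)*(-32) = -4/41*(-32) = 128/41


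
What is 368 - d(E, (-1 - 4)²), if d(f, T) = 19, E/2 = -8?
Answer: 349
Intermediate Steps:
E = -16 (E = 2*(-8) = -16)
368 - d(E, (-1 - 4)²) = 368 - 1*19 = 368 - 19 = 349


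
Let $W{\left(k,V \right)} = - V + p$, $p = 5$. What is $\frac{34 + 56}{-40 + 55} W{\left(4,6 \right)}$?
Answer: $-6$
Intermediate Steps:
$W{\left(k,V \right)} = 5 - V$ ($W{\left(k,V \right)} = - V + 5 = 5 - V$)
$\frac{34 + 56}{-40 + 55} W{\left(4,6 \right)} = \frac{34 + 56}{-40 + 55} \left(5 - 6\right) = \frac{90}{15} \left(5 - 6\right) = 90 \cdot \frac{1}{15} \left(-1\right) = 6 \left(-1\right) = -6$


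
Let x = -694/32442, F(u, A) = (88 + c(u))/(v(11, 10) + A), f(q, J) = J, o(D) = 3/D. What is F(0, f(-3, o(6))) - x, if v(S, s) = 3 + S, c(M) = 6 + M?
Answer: 3059611/470409 ≈ 6.5042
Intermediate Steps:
F(u, A) = (94 + u)/(14 + A) (F(u, A) = (88 + (6 + u))/((3 + 11) + A) = (94 + u)/(14 + A))
x = -347/16221 (x = -694*1/32442 = -347/16221 ≈ -0.021392)
F(0, f(-3, o(6))) - x = (94 + 0)/(14 + 3/6) - 1*(-347/16221) = 94/(14 + 3*(⅙)) + 347/16221 = 94/(14 + ½) + 347/16221 = 94/(29/2) + 347/16221 = (2/29)*94 + 347/16221 = 188/29 + 347/16221 = 3059611/470409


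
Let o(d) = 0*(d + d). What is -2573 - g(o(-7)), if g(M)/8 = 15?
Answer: -2693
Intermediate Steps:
o(d) = 0 (o(d) = 0*(2*d) = 0)
g(M) = 120 (g(M) = 8*15 = 120)
-2573 - g(o(-7)) = -2573 - 1*120 = -2573 - 120 = -2693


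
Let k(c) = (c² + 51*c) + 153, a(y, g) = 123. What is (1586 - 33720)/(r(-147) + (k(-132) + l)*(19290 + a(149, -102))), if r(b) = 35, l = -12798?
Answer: 16067/18956777 ≈ 0.00084756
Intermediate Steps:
k(c) = 153 + c² + 51*c
(1586 - 33720)/(r(-147) + (k(-132) + l)*(19290 + a(149, -102))) = (1586 - 33720)/(35 + ((153 + (-132)² + 51*(-132)) - 12798)*(19290 + 123)) = -32134/(35 + ((153 + 17424 - 6732) - 12798)*19413) = -32134/(35 + (10845 - 12798)*19413) = -32134/(35 - 1953*19413) = -32134/(35 - 37913589) = -32134/(-37913554) = -32134*(-1/37913554) = 16067/18956777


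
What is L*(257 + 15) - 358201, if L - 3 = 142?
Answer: -318761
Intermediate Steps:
L = 145 (L = 3 + 142 = 145)
L*(257 + 15) - 358201 = 145*(257 + 15) - 358201 = 145*272 - 358201 = 39440 - 358201 = -318761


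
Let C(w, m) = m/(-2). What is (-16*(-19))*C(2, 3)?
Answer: -456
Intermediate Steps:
C(w, m) = -m/2 (C(w, m) = m*(-½) = -m/2)
(-16*(-19))*C(2, 3) = (-16*(-19))*(-½*3) = 304*(-3/2) = -456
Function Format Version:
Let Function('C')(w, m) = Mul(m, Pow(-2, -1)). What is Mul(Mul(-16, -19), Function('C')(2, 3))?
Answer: -456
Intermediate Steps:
Function('C')(w, m) = Mul(Rational(-1, 2), m) (Function('C')(w, m) = Mul(m, Rational(-1, 2)) = Mul(Rational(-1, 2), m))
Mul(Mul(-16, -19), Function('C')(2, 3)) = Mul(Mul(-16, -19), Mul(Rational(-1, 2), 3)) = Mul(304, Rational(-3, 2)) = -456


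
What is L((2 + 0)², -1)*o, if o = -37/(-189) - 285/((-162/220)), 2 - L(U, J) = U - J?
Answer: -73187/63 ≈ -1161.7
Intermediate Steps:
L(U, J) = 2 + J - U (L(U, J) = 2 - (U - J) = 2 + (J - U) = 2 + J - U)
o = 73187/189 (o = -37*(-1/189) - 285/((-162*1/220)) = 37/189 - 285/(-81/110) = 37/189 - 285*(-110/81) = 37/189 + 10450/27 = 73187/189 ≈ 387.23)
L((2 + 0)², -1)*o = (2 - 1 - (2 + 0)²)*(73187/189) = (2 - 1 - 1*2²)*(73187/189) = (2 - 1 - 1*4)*(73187/189) = (2 - 1 - 4)*(73187/189) = -3*73187/189 = -73187/63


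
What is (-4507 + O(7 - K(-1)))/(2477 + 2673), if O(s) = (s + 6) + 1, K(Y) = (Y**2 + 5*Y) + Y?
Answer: -2244/2575 ≈ -0.87146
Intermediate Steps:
K(Y) = Y**2 + 6*Y
O(s) = 7 + s (O(s) = (6 + s) + 1 = 7 + s)
(-4507 + O(7 - K(-1)))/(2477 + 2673) = (-4507 + (7 + (7 - (-1)*(6 - 1))))/(2477 + 2673) = (-4507 + (7 + (7 - (-1)*5)))/5150 = (-4507 + (7 + (7 - 1*(-5))))*(1/5150) = (-4507 + (7 + (7 + 5)))*(1/5150) = (-4507 + (7 + 12))*(1/5150) = (-4507 + 19)*(1/5150) = -4488*1/5150 = -2244/2575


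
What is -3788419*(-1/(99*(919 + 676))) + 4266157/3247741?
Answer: 1853921604652/73262077515 ≈ 25.305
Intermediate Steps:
-3788419*(-1/(99*(919 + 676))) + 4266157/3247741 = -3788419/(1595*(-99)) + 4266157*(1/3247741) = -3788419/(-157905) + 609451/463963 = -3788419*(-1/157905) + 609451/463963 = 3788419/157905 + 609451/463963 = 1853921604652/73262077515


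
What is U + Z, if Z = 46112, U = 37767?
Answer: 83879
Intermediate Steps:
U + Z = 37767 + 46112 = 83879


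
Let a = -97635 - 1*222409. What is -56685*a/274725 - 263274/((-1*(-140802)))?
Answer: 28381272115007/429798105 ≈ 66034.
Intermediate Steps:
a = -320044 (a = -97635 - 222409 = -320044)
-56685*a/274725 - 263274/((-1*(-140802))) = -56685/(274725/(-320044)) - 263274/((-1*(-140802))) = -56685/(274725*(-1/320044)) - 263274/140802 = -56685/(-274725/320044) - 263274*1/140802 = -56685*(-320044/274725) - 43879/23467 = 1209446276/18315 - 43879/23467 = 28381272115007/429798105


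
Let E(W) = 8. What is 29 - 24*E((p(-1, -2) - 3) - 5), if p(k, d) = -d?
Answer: -163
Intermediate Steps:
29 - 24*E((p(-1, -2) - 3) - 5) = 29 - 24*8 = 29 - 192 = -163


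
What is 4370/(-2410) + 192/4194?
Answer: -297751/168459 ≈ -1.7675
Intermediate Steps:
4370/(-2410) + 192/4194 = 4370*(-1/2410) + 192*(1/4194) = -437/241 + 32/699 = -297751/168459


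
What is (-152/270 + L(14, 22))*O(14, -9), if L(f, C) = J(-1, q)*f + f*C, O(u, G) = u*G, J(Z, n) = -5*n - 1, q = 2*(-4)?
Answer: -1612996/15 ≈ -1.0753e+5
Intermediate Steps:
q = -8
J(Z, n) = -1 - 5*n
O(u, G) = G*u
L(f, C) = 39*f + C*f (L(f, C) = (-1 - 5*(-8))*f + f*C = (-1 + 40)*f + C*f = 39*f + C*f)
(-152/270 + L(14, 22))*O(14, -9) = (-152/270 + 14*(39 + 22))*(-9*14) = (-152*1/270 + 14*61)*(-126) = (-76/135 + 854)*(-126) = (115214/135)*(-126) = -1612996/15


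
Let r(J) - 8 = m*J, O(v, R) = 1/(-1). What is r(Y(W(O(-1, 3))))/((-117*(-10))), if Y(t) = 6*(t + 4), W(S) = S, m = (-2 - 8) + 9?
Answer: -1/117 ≈ -0.0085470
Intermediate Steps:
O(v, R) = -1
m = -1 (m = -10 + 9 = -1)
Y(t) = 24 + 6*t (Y(t) = 6*(4 + t) = 24 + 6*t)
r(J) = 8 - J
r(Y(W(O(-1, 3))))/((-117*(-10))) = (8 - (24 + 6*(-1)))/((-117*(-10))) = (8 - (24 - 6))/1170 = (8 - 1*18)*(1/1170) = (8 - 18)*(1/1170) = -10*1/1170 = -1/117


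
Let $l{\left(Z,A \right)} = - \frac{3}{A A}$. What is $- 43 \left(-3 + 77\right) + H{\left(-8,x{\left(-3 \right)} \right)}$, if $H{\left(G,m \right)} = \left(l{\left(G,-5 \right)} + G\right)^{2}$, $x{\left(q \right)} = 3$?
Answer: $- \frac{1947541}{625} \approx -3116.1$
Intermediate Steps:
$l{\left(Z,A \right)} = - \frac{3}{A^{2}}$
$H{\left(G,m \right)} = \left(- \frac{3}{25} + G\right)^{2}$
$- 43 \left(-3 + 77\right) + H{\left(-8,x{\left(-3 \right)} \right)} = - 43 \left(-3 + 77\right) + \frac{\left(-3 + 25 \left(-8\right)\right)^{2}}{625} = \left(-43\right) 74 + \frac{\left(-3 - 200\right)^{2}}{625} = -3182 + \frac{\left(-203\right)^{2}}{625} = -3182 + \frac{1}{625} \cdot 41209 = -3182 + \frac{41209}{625} = - \frac{1947541}{625}$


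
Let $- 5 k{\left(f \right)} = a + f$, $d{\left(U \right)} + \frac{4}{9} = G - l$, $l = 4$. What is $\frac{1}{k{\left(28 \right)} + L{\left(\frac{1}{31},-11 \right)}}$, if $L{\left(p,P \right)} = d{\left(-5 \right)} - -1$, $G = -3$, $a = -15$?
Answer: $- \frac{45}{407} \approx -0.11057$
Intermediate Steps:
$d{\left(U \right)} = - \frac{67}{9}$ ($d{\left(U \right)} = - \frac{4}{9} - 7 = - \frac{67}{9}$)
$L{\left(p,P \right)} = - \frac{58}{9}$ ($L{\left(p,P \right)} = - \frac{67}{9} - -1 = - \frac{67}{9} + 1 = - \frac{58}{9}$)
$k{\left(f \right)} = 3 - \frac{f}{5}$ ($k{\left(f \right)} = - \frac{-15 + f}{5} = 3 - \frac{f}{5}$)
$\frac{1}{k{\left(28 \right)} + L{\left(\frac{1}{31},-11 \right)}} = \frac{1}{\left(3 - \frac{28}{5}\right) - \frac{58}{9}} = \frac{1}{- \frac{13}{5} - \frac{58}{9}} = \frac{1}{- \frac{407}{45}} = - \frac{45}{407}$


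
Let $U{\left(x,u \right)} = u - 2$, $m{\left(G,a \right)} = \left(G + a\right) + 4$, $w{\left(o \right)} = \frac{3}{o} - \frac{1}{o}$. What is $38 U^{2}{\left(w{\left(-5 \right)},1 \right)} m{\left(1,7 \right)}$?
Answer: $456$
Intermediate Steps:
$w{\left(o \right)} = \frac{2}{o}$
$m{\left(G,a \right)} = 4 + G + a$
$U{\left(x,u \right)} = -2 + u$ ($U{\left(x,u \right)} = u - 2 = -2 + u$)
$38 U^{2}{\left(w{\left(-5 \right)},1 \right)} m{\left(1,7 \right)} = 38 \left(-2 + 1\right)^{2} \left(4 + 1 + 7\right) = 38 \left(-1\right)^{2} \cdot 12 = 38 \cdot 1 \cdot 12 = 38 \cdot 12 = 456$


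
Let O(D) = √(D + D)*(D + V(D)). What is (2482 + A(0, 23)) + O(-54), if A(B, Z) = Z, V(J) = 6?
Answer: 2505 - 288*I*√3 ≈ 2505.0 - 498.83*I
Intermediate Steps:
O(D) = √2*√D*(6 + D) (O(D) = √(D + D)*(D + 6) = √(2*D)*(6 + D) = (√2*√D)*(6 + D) = √2*√D*(6 + D))
(2482 + A(0, 23)) + O(-54) = (2482 + 23) + √2*√(-54)*(6 - 54) = 2505 + √2*(3*I*√6)*(-48) = 2505 - 288*I*√3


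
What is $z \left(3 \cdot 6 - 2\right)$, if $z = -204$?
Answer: $-3264$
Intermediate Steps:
$z \left(3 \cdot 6 - 2\right) = - 204 \left(3 \cdot 6 - 2\right) = - 204 \left(18 - 2\right) = \left(-204\right) 16 = -3264$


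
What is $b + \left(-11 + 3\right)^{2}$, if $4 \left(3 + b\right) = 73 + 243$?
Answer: $140$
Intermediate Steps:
$b = 76$ ($b = -3 + \frac{73 + 243}{4} = -3 + \frac{1}{4} \cdot 316 = -3 + 79 = 76$)
$b + \left(-11 + 3\right)^{2} = 76 + \left(-11 + 3\right)^{2} = 76 + \left(-8\right)^{2} = 76 + 64 = 140$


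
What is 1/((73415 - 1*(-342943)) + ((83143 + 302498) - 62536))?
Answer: 1/739463 ≈ 1.3523e-6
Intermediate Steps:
1/((73415 - 1*(-342943)) + ((83143 + 302498) - 62536)) = 1/((73415 + 342943) + (385641 - 62536)) = 1/(416358 + 323105) = 1/739463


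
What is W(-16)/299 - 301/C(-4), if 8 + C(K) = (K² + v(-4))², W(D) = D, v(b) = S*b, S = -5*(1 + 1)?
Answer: -6089/40664 ≈ -0.14974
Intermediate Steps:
S = -10 (S = -5*2 = -10)
v(b) = -10*b
C(K) = -8 + (40 + K²)² (C(K) = -8 + (K² - 10*(-4))² = -8 + (K² + 40)² = -8 + (40 + K²)²)
W(-16)/299 - 301/C(-4) = -16/299 - 301/(-8 + (40 + (-4)²)²) = -16*1/299 - 301/(-8 + (40 + 16)²) = -16/299 - 301/(-8 + 56²) = -16/299 - 301/(-8 + 3136) = -16/299 - 301/3128 = -6089/40664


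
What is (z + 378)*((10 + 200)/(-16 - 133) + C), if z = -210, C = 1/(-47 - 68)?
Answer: -4082232/17135 ≈ -238.24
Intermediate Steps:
C = -1/115 (C = 1/(-115) = -1/115 ≈ -0.0086956)
(z + 378)*((10 + 200)/(-16 - 133) + C) = (-210 + 378)*((10 + 200)/(-16 - 133) - 1/115) = 168*(210/(-149) - 1/115) = 168*(210*(-1/149) - 1/115) = 168*(-210/149 - 1/115) = 168*(-24299/17135) = -4082232/17135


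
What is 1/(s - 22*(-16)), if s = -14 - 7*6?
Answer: 1/296 ≈ 0.0033784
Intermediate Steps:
s = -56 (s = -14 - 42 = -56)
1/(s - 22*(-16)) = 1/(-56 - 22*(-16)) = 1/(-56 + 352) = 1/296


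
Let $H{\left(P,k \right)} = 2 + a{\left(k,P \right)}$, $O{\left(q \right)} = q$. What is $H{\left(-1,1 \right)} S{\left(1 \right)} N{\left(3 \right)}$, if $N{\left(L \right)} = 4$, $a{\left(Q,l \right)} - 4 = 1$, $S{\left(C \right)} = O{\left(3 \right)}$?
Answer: $84$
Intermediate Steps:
$S{\left(C \right)} = 3$
$a{\left(Q,l \right)} = 5$ ($a{\left(Q,l \right)} = 4 + 1 = 5$)
$H{\left(P,k \right)} = 7$ ($H{\left(P,k \right)} = 2 + 5 = 7$)
$H{\left(-1,1 \right)} S{\left(1 \right)} N{\left(3 \right)} = 7 \cdot 3 \cdot 4 = 21 \cdot 4 = 84$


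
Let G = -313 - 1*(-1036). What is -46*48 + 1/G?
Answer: -1596383/723 ≈ -2208.0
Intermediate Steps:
G = 723 (G = -313 + 1036 = 723)
-46*48 + 1/G = -46*48 + 1/723 = -2208 + 1/723 = -1596383/723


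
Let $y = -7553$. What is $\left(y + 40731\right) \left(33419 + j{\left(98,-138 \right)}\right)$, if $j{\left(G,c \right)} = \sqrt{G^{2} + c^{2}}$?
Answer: $1108775582 + 66356 \sqrt{7162} \approx 1.1144 \cdot 10^{9}$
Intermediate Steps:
$\left(y + 40731\right) \left(33419 + j{\left(98,-138 \right)}\right) = \left(-7553 + 40731\right) \left(33419 + \sqrt{98^{2} + \left(-138\right)^{2}}\right) = 33178 \left(33419 + \sqrt{9604 + 19044}\right) = 33178 \left(33419 + \sqrt{28648}\right) = 33178 \left(33419 + 2 \sqrt{7162}\right) = 1108775582 + 66356 \sqrt{7162}$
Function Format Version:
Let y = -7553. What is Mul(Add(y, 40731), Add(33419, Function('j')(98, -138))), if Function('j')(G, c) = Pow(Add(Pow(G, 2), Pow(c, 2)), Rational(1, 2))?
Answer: Add(1108775582, Mul(66356, Pow(7162, Rational(1, 2)))) ≈ 1.1144e+9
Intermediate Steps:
Mul(Add(y, 40731), Add(33419, Function('j')(98, -138))) = Mul(Add(-7553, 40731), Add(33419, Pow(Add(Pow(98, 2), Pow(-138, 2)), Rational(1, 2)))) = Mul(33178, Add(33419, Pow(Add(9604, 19044), Rational(1, 2)))) = Mul(33178, Add(33419, Pow(28648, Rational(1, 2)))) = Mul(33178, Add(33419, Mul(2, Pow(7162, Rational(1, 2))))) = Add(1108775582, Mul(66356, Pow(7162, Rational(1, 2))))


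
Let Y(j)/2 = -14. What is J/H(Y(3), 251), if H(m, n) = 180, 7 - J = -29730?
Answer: 29737/180 ≈ 165.21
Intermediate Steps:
J = 29737 (J = 7 - 1*(-29730) = 7 + 29730 = 29737)
Y(j) = -28 (Y(j) = 2*(-14) = -28)
J/H(Y(3), 251) = 29737/180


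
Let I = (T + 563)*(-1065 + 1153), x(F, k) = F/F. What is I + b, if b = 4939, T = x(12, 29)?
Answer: 54571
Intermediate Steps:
x(F, k) = 1
T = 1
I = 49632 (I = (1 + 563)*(-1065 + 1153) = 564*88 = 49632)
I + b = 49632 + 4939 = 54571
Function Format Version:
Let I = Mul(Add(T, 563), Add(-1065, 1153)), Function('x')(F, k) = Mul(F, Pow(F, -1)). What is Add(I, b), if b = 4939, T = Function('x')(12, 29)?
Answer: 54571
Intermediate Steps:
Function('x')(F, k) = 1
T = 1
I = 49632 (I = Mul(Add(1, 563), Add(-1065, 1153)) = Mul(564, 88) = 49632)
Add(I, b) = Add(49632, 4939) = 54571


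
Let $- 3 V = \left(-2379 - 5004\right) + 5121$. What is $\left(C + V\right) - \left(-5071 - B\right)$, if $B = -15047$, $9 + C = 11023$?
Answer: $1792$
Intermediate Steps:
$C = 11014$ ($C = -9 + 11023 = 11014$)
$V = 754$ ($V = - \frac{\left(-2379 - 5004\right) + 5121}{3} = - \frac{-7383 + 5121}{3} = \left(- \frac{1}{3}\right) \left(-2262\right) = 754$)
$\left(C + V\right) - \left(-5071 - B\right) = \left(11014 + 754\right) - \left(-5071 - -15047\right) = 11768 - \left(-5071 + 15047\right) = 11768 - 9976 = 1792$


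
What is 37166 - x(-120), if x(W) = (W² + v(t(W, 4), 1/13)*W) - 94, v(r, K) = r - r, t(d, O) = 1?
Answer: 22860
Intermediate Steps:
v(r, K) = 0
x(W) = -94 + W² (x(W) = (W² + 0*W) - 94 = (W² + 0) - 94 = W² - 94 = -94 + W²)
37166 - x(-120) = 37166 - (-94 + (-120)²) = 37166 - (-94 + 14400) = 37166 - 1*14306 = 37166 - 14306 = 22860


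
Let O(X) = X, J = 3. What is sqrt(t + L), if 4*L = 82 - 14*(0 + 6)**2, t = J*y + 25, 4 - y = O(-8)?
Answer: I*sqrt(178)/2 ≈ 6.6708*I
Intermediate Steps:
y = 12 (y = 4 - 1*(-8) = 4 + 8 = 12)
t = 61 (t = 3*12 + 25 = 36 + 25 = 61)
L = -211/2 (L = (82 - 14*(0 + 6)**2)/4 = (82 - 14*6**2)/4 = (82 - 14*36)/4 = (82 - 504)/4 = (1/4)*(-422) = -211/2 ≈ -105.50)
sqrt(t + L) = sqrt(61 - 211/2) = sqrt(-89/2) = I*sqrt(178)/2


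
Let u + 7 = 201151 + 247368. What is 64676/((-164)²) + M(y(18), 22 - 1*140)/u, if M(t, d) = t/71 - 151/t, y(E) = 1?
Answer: 4022025361/1672823616 ≈ 2.4043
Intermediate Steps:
M(t, d) = -151/t + t/71 (M(t, d) = t*(1/71) - 151/t = t/71 - 151/t = -151/t + t/71)
u = 448512 (u = -7 + (201151 + 247368) = -7 + 448519 = 448512)
64676/((-164)²) + M(y(18), 22 - 1*140)/u = 64676/((-164)²) + (-151/1 + (1/71)*1)/448512 = 64676/26896 + (-151*1 + 1/71)*(1/448512) = 64676*(1/26896) + (-151 + 1/71)*(1/448512) = 16169/6724 - 10720/71*1/448512 = 16169/6724 - 335/995136 = 4022025361/1672823616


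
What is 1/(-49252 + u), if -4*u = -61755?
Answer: -4/135253 ≈ -2.9574e-5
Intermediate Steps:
u = 61755/4 (u = -¼*(-61755) = 61755/4 ≈ 15439.)
1/(-49252 + u) = 1/(-49252 + 61755/4) = 1/(-135253/4) = -4/135253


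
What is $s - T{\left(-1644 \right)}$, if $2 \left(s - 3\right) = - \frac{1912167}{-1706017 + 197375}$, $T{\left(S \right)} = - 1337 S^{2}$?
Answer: $\frac{10903130843989107}{3017284} \approx 3.6136 \cdot 10^{9}$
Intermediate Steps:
$s = \frac{10964019}{3017284}$ ($s = 3 + \frac{\left(-1912167\right) \frac{1}{-1706017 + 197375}}{2} = 3 + \frac{\left(-1912167\right) \frac{1}{-1508642}}{2} = 3 + \frac{\left(-1912167\right) \left(- \frac{1}{1508642}\right)}{2} = 3 + \frac{1}{2} \cdot \frac{1912167}{1508642} = 3 + \frac{1912167}{3017284} = \frac{10964019}{3017284} \approx 3.6337$)
$s - T{\left(-1644 \right)} = \frac{10964019}{3017284} - - 1337 \left(-1644\right)^{2} = \frac{10964019}{3017284} - \left(-1337\right) 2702736 = \frac{10964019}{3017284} - -3613558032 = \frac{10964019}{3017284} + 3613558032 = \frac{10903130843989107}{3017284}$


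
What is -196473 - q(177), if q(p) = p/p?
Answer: -196474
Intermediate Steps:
q(p) = 1
-196473 - q(177) = -196473 - 1*1 = -196473 - 1 = -196474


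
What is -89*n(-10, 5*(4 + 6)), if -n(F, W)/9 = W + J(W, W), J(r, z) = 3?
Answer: 42453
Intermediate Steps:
n(F, W) = -27 - 9*W (n(F, W) = -9*(W + 3) = -9*(3 + W) = -27 - 9*W)
-89*n(-10, 5*(4 + 6)) = -89*(-27 - 45*(4 + 6)) = -89*(-27 - 45*10) = -89*(-27 - 9*50) = -89*(-27 - 450) = -89*(-477) = 42453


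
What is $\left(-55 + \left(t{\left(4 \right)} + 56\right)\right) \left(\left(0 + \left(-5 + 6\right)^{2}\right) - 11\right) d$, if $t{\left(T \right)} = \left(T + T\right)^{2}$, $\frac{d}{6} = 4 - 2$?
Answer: $-7800$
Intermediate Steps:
$d = 12$ ($d = 6 \left(4 - 2\right) = 6 \cdot 2 = 12$)
$t{\left(T \right)} = 4 T^{2}$ ($t{\left(T \right)} = \left(2 T\right)^{2} = 4 T^{2}$)
$\left(-55 + \left(t{\left(4 \right)} + 56\right)\right) \left(\left(0 + \left(-5 + 6\right)^{2}\right) - 11\right) d = \left(-55 + \left(4 \cdot 4^{2} + 56\right)\right) \left(\left(0 + \left(-5 + 6\right)^{2}\right) - 11\right) 12 = \left(-55 + \left(4 \cdot 16 + 56\right)\right) \left(\left(0 + 1^{2}\right) - 11\right) 12 = \left(-55 + \left(64 + 56\right)\right) \left(\left(0 + 1\right) - 11\right) 12 = \left(-55 + 120\right) \left(1 - 11\right) 12 = 65 \left(\left(-10\right) 12\right) = 65 \left(-120\right) = -7800$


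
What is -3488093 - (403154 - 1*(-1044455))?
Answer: -4935702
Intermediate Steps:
-3488093 - (403154 - 1*(-1044455)) = -3488093 - (403154 + 1044455) = -3488093 - 1*1447609 = -3488093 - 1447609 = -4935702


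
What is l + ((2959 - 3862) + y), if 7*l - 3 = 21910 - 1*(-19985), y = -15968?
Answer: -76199/7 ≈ -10886.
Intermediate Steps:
l = 41898/7 (l = 3/7 + (21910 - 1*(-19985))/7 = 3/7 + (21910 + 19985)/7 = 3/7 + (⅐)*41895 = 3/7 + 5985 = 41898/7 ≈ 5985.4)
l + ((2959 - 3862) + y) = 41898/7 + ((2959 - 3862) - 15968) = 41898/7 + (-903 - 15968) = 41898/7 - 16871 = -76199/7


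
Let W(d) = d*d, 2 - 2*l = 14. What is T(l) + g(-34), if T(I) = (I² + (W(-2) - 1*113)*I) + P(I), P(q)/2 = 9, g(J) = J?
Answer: 674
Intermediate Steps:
l = -6 (l = 1 - ½*14 = 1 - 7 = -6)
W(d) = d²
P(q) = 18 (P(q) = 2*9 = 18)
T(I) = 18 + I² - 109*I (T(I) = (I² + ((-2)² - 1*113)*I) + 18 = (I² + (4 - 113)*I) + 18 = (I² - 109*I) + 18 = 18 + I² - 109*I)
T(l) + g(-34) = (18 + (-6)² - 109*(-6)) - 34 = (18 + 36 + 654) - 34 = 708 - 34 = 674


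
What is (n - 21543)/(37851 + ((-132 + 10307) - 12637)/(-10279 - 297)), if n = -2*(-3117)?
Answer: -80953992/200157319 ≈ -0.40445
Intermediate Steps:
n = 6234
(n - 21543)/(37851 + ((-132 + 10307) - 12637)/(-10279 - 297)) = (6234 - 21543)/(37851 + ((-132 + 10307) - 12637)/(-10279 - 297)) = -15309/(37851 + (10175 - 12637)/(-10576)) = -15309/(37851 - 2462*(-1/10576)) = -15309/(37851 + 1231/5288) = -15309/200157319/5288 = -15309*5288/200157319 = -80953992/200157319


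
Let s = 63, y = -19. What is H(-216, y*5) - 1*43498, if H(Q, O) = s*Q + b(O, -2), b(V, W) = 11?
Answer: -57095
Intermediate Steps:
H(Q, O) = 11 + 63*Q (H(Q, O) = 63*Q + 11 = 11 + 63*Q)
H(-216, y*5) - 1*43498 = (11 + 63*(-216)) - 1*43498 = (11 - 13608) - 43498 = -13597 - 43498 = -57095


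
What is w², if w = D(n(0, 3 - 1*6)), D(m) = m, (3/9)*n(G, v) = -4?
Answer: 144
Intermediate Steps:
n(G, v) = -12 (n(G, v) = 3*(-4) = -12)
w = -12
w² = (-12)² = 144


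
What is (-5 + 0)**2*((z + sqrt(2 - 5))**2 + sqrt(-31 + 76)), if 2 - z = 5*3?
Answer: 4150 + 75*sqrt(5) - 650*I*sqrt(3) ≈ 4317.7 - 1125.8*I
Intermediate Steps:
z = -13 (z = 2 - 5*3 = 2 - 1*15 = 2 - 15 = -13)
(-5 + 0)**2*((z + sqrt(2 - 5))**2 + sqrt(-31 + 76)) = (-5 + 0)**2*((-13 + sqrt(2 - 5))**2 + sqrt(-31 + 76)) = (-5)**2*((-13 + sqrt(-3))**2 + sqrt(45)) = 25*((-13 + I*sqrt(3))**2 + 3*sqrt(5)) = 25*(-13 + I*sqrt(3))**2 + 75*sqrt(5)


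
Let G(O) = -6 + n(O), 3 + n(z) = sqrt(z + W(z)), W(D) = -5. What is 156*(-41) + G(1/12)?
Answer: -6405 + I*sqrt(177)/6 ≈ -6405.0 + 2.2174*I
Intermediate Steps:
n(z) = -3 + sqrt(-5 + z) (n(z) = -3 + sqrt(z - 5) = -3 + sqrt(-5 + z))
G(O) = -9 + sqrt(-5 + O) (G(O) = -6 + (-3 + sqrt(-5 + O)) = -9 + sqrt(-5 + O))
156*(-41) + G(1/12) = 156*(-41) + (-9 + sqrt(-5 + 1/12)) = -6396 + (-9 + sqrt(-5 + 1/12)) = -6396 + (-9 + sqrt(-59/12)) = -6396 + (-9 + I*sqrt(177)/6) = -6405 + I*sqrt(177)/6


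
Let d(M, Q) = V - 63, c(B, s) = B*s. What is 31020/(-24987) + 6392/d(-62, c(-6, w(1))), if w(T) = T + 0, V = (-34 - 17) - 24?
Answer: -27332944/574701 ≈ -47.560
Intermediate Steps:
V = -75 (V = -51 - 24 = -75)
w(T) = T
d(M, Q) = -138 (d(M, Q) = -75 - 63 = -138)
31020/(-24987) + 6392/d(-62, c(-6, w(1))) = 31020/(-24987) + 6392/(-138) = 31020*(-1/24987) + 6392*(-1/138) = -10340/8329 - 3196/69 = -27332944/574701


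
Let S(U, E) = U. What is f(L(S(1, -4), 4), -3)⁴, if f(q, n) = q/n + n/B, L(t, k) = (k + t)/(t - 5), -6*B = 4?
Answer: 12117361/20736 ≈ 584.36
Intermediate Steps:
B = -⅔ (B = -⅙*4 = -⅔ ≈ -0.66667)
L(t, k) = (k + t)/(-5 + t)
f(q, n) = -3*n/2 + q/n (f(q, n) = q/n + n/(-⅔) = q/n + n*(-3/2) = q/n - 3*n/2 = -3*n/2 + q/n)
f(L(S(1, -4), 4), -3)⁴ = (-3/2*(-3) + ((4 + 1)/(-5 + 1))/(-3))⁴ = (9/2 + (5/(-4))*(-⅓))⁴ = (9/2 - ¼*5*(-⅓))⁴ = (9/2 - 5/4*(-⅓))⁴ = (9/2 + 5/12)⁴ = (59/12)⁴ = 12117361/20736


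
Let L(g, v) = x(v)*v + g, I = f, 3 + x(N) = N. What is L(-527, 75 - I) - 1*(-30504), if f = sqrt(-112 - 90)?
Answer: 35175 - 147*I*sqrt(202) ≈ 35175.0 - 2089.3*I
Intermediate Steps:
x(N) = -3 + N
f = I*sqrt(202) (f = sqrt(-202) = I*sqrt(202) ≈ 14.213*I)
I = I*sqrt(202) ≈ 14.213*I
L(g, v) = g + v*(-3 + v) (L(g, v) = (-3 + v)*v + g = v*(-3 + v) + g = g + v*(-3 + v))
L(-527, 75 - I) - 1*(-30504) = (-527 + (75 - I*sqrt(202))*(-3 + (75 - I*sqrt(202)))) - 1*(-30504) = (-527 + (75 - I*sqrt(202))*(-3 + (75 - I*sqrt(202)))) + 30504 = (-527 + (75 - I*sqrt(202))*(72 - I*sqrt(202))) + 30504 = (-527 + (72 - I*sqrt(202))*(75 - I*sqrt(202))) + 30504 = 29977 + (72 - I*sqrt(202))*(75 - I*sqrt(202))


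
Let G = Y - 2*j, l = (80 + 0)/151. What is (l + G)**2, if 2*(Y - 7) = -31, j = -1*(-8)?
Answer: 52403121/91204 ≈ 574.57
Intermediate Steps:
l = 80/151 (l = 80*(1/151) = 80/151 ≈ 0.52980)
j = 8
Y = -17/2 (Y = 7 + (1/2)*(-31) = 7 - 31/2 = -17/2 ≈ -8.5000)
G = -49/2 (G = -17/2 - 2*8 = -17/2 - 1*16 = -17/2 - 16 = -49/2 ≈ -24.500)
(l + G)**2 = (80/151 - 49/2)**2 = (-7239/302)**2 = 52403121/91204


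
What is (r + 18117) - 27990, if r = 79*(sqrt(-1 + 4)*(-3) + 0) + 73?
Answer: -9800 - 237*sqrt(3) ≈ -10211.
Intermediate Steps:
r = 73 - 237*sqrt(3) (r = 79*(sqrt(3)*(-3) + 0) + 73 = 79*(-3*sqrt(3) + 0) + 73 = 79*(-3*sqrt(3)) + 73 = -237*sqrt(3) + 73 = 73 - 237*sqrt(3) ≈ -337.50)
(r + 18117) - 27990 = ((73 - 237*sqrt(3)) + 18117) - 27990 = (18190 - 237*sqrt(3)) - 27990 = -9800 - 237*sqrt(3)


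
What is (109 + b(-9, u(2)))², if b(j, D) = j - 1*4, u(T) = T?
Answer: 9216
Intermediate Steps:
b(j, D) = -4 + j (b(j, D) = j - 4 = -4 + j)
(109 + b(-9, u(2)))² = (109 + (-4 - 9))² = (109 - 13)² = 96² = 9216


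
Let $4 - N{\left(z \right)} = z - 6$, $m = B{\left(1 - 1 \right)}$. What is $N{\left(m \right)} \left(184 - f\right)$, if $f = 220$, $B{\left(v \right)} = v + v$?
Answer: $-360$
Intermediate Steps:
$B{\left(v \right)} = 2 v$
$m = 0$ ($m = 2 \left(1 - 1\right) = 2 \cdot 0 = 0$)
$N{\left(z \right)} = 10 - z$ ($N{\left(z \right)} = 4 - \left(z - 6\right) = 4 - \left(-6 + z\right) = 10 - z$)
$N{\left(m \right)} \left(184 - f\right) = \left(10 - 0\right) \left(184 - 220\right) = \left(10 + 0\right) \left(184 - 220\right) = 10 \left(-36\right) = -360$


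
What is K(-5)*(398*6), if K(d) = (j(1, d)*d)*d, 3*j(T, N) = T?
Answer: 19900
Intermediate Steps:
j(T, N) = T/3
K(d) = d²/3 (K(d) = (((⅓)*1)*d)*d = (d/3)*d = d²/3)
K(-5)*(398*6) = ((⅓)*(-5)²)*(398*6) = ((⅓)*25)*2388 = (25/3)*2388 = 19900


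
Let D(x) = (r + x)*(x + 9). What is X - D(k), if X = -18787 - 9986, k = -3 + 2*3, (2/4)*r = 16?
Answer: -29193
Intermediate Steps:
r = 32 (r = 2*16 = 32)
k = 3 (k = -3 + 6 = 3)
D(x) = (9 + x)*(32 + x) (D(x) = (32 + x)*(x + 9) = (32 + x)*(9 + x) = (9 + x)*(32 + x))
X = -28773
X - D(k) = -28773 - (288 + 3**2 + 41*3) = -28773 - (288 + 9 + 123) = -28773 - 1*420 = -28773 - 420 = -29193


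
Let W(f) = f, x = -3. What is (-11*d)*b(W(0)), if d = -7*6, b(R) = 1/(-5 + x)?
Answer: -231/4 ≈ -57.750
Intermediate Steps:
b(R) = -1/8 (b(R) = 1/(-5 - 3) = 1/(-8) = -1/8)
d = -42
(-11*d)*b(W(0)) = -11*(-42)*(-1/8) = 462*(-1/8) = -231/4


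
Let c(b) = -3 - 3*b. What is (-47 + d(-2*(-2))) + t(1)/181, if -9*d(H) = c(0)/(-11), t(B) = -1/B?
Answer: -280945/5973 ≈ -47.036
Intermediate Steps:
d(H) = -1/33 (d(H) = -(-3 - 3*0)/(9*(-11)) = -(-3 + 0)*(-1)/(9*11) = -(-1)*(-1)/(3*11) = -1/9*3/11 = -1/33)
(-47 + d(-2*(-2))) + t(1)/181 = (-47 - 1/33) - 1/1/181 = -1552/33 - 1*1*(1/181) = -1552/33 - 1*1/181 = -1552/33 - 1/181 = -280945/5973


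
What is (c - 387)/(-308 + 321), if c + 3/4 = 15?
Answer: -1491/52 ≈ -28.673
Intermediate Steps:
c = 57/4 (c = -3/4 + 15 = 57/4 ≈ 14.250)
(c - 387)/(-308 + 321) = (57/4 - 387)/(-308 + 321) = -1491/4/13 = -1491/4*1/13 = -1491/52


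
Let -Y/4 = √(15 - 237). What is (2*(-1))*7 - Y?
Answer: -14 + 4*I*√222 ≈ -14.0 + 59.599*I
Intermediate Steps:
Y = -4*I*√222 (Y = -4*√(15 - 237) = -4*I*√222 ≈ -59.599*I)
(2*(-1))*7 - Y = (2*(-1))*7 - (-4)*I*√222 = -2*7 + 4*I*√222 = -14 + 4*I*√222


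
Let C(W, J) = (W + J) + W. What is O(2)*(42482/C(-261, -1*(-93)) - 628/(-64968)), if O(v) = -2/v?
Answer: 20906827/211146 ≈ 99.016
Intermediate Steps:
C(W, J) = J + 2*W (C(W, J) = (J + W) + W = J + 2*W)
O(2)*(42482/C(-261, -1*(-93)) - 628/(-64968)) = (-2/2)*(42482/(-1*(-93) + 2*(-261)) - 628/(-64968)) = (-2*½)*(42482/(93 - 522) - 628*(-1/64968)) = -(42482/(-429) + 157/16242) = -(42482*(-1/429) + 157/16242) = -(-3862/39 + 157/16242) = -1*(-20906827/211146) = 20906827/211146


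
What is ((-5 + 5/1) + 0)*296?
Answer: 0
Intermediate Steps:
((-5 + 5/1) + 0)*296 = ((-5 + 5*1) + 0)*296 = ((-5 + 5) + 0)*296 = (0 + 0)*296 = 0*296 = 0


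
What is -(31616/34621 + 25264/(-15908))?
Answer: 92929404/137687717 ≈ 0.67493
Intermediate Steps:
-(31616/34621 + 25264/(-15908)) = -(31616*(1/34621) + 25264*(-1/15908)) = -(31616/34621 - 6316/3977) = -1*(-92929404/137687717) = 92929404/137687717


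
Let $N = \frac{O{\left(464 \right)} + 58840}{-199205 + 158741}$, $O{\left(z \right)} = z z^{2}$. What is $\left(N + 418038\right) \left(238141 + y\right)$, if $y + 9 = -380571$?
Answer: $- \frac{99799490366653}{1686} \approx -5.9193 \cdot 10^{10}$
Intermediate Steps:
$y = -380580$ ($y = -9 - 380571 = -380580$)
$O{\left(z \right)} = z^{3}$
$N = - \frac{4164841}{1686}$ ($N = \frac{464^{3} + 58840}{-199205 + 158741} = \frac{99897344 + 58840}{-40464} = 99956184 \left(- \frac{1}{40464}\right) = - \frac{4164841}{1686} \approx -2470.3$)
$\left(N + 418038\right) \left(238141 + y\right) = \left(- \frac{4164841}{1686} + 418038\right) \left(238141 - 380580\right) = \frac{700647227}{1686} \left(-142439\right) = - \frac{99799490366653}{1686}$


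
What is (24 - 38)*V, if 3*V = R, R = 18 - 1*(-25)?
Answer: -602/3 ≈ -200.67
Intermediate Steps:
R = 43 (R = 18 + 25 = 43)
V = 43/3 (V = (⅓)*43 = 43/3 ≈ 14.333)
(24 - 38)*V = (24 - 38)*(43/3) = -14*43/3 = -602/3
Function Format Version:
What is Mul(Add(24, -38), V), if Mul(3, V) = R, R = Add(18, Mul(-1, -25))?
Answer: Rational(-602, 3) ≈ -200.67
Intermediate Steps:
R = 43 (R = Add(18, 25) = 43)
V = Rational(43, 3) (V = Mul(Rational(1, 3), 43) = Rational(43, 3) ≈ 14.333)
Mul(Add(24, -38), V) = Mul(Add(24, -38), Rational(43, 3)) = Mul(-14, Rational(43, 3)) = Rational(-602, 3)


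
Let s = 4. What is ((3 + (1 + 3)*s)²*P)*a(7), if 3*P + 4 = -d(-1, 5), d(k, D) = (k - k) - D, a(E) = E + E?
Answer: 5054/3 ≈ 1684.7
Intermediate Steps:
a(E) = 2*E
d(k, D) = -D (d(k, D) = 0 - D = -D)
P = ⅓ (P = -4/3 + (-(-1)*5)/3 = -4/3 + (-1*(-5))/3 = -4/3 + (⅓)*5 = -4/3 + 5/3 = ⅓ ≈ 0.33333)
((3 + (1 + 3)*s)²*P)*a(7) = ((3 + (1 + 3)*4)²*(⅓))*(2*7) = ((3 + 4*4)²*(⅓))*14 = ((3 + 16)²*(⅓))*14 = (19²*(⅓))*14 = (361*(⅓))*14 = (361/3)*14 = 5054/3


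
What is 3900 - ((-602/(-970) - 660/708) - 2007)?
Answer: 169037721/28615 ≈ 5907.3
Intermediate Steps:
3900 - ((-602/(-970) - 660/708) - 2007) = 3900 - ((-602*(-1/970) - 660*1/708) - 2007) = 3900 - ((301/485 - 55/59) - 2007) = 3900 - (-8916/28615 - 2007) = 3900 - 1*(-57439221/28615) = 3900 + 57439221/28615 = 169037721/28615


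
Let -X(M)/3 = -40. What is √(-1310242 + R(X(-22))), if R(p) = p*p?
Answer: I*√1295842 ≈ 1138.4*I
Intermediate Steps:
X(M) = 120 (X(M) = -3*(-40) = 120)
R(p) = p²
√(-1310242 + R(X(-22))) = √(-1310242 + 120²) = √(-1310242 + 14400) = √(-1295842) = I*√1295842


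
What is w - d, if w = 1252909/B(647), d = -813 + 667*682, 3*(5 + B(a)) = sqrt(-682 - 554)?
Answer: -239931082/487 - 2505818*I*sqrt(309)/487 ≈ -4.9267e+5 - 90448.0*I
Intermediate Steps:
B(a) = -5 + 2*I*sqrt(309)/3 (B(a) = -5 + sqrt(-682 - 554)/3 = -5 + sqrt(-1236)/3 = -5 + (2*I*sqrt(309))/3 = -5 + 2*I*sqrt(309)/3)
d = 454081 (d = -813 + 454894 = 454081)
w = 1252909/(-5 + 2*I*sqrt(309)/3) ≈ -38591.0 - 90448.0*I
w - d = (-18793635/487 - 2505818*I*sqrt(309)/487) - 1*454081 = (-18793635/487 - 2505818*I*sqrt(309)/487) - 454081 = -239931082/487 - 2505818*I*sqrt(309)/487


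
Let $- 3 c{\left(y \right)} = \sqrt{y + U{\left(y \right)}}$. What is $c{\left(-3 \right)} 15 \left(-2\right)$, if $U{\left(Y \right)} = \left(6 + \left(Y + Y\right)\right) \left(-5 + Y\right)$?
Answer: $10 i \sqrt{3} \approx 17.32 i$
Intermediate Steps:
$U{\left(Y \right)} = \left(-5 + Y\right) \left(6 + 2 Y\right)$ ($U{\left(Y \right)} = \left(6 + 2 Y\right) \left(-5 + Y\right) = \left(-5 + Y\right) \left(6 + 2 Y\right)$)
$c{\left(y \right)} = - \frac{\sqrt{-30 - 3 y + 2 y^{2}}}{3}$ ($c{\left(y \right)} = - \frac{\sqrt{y - \left(30 - 2 y^{2} + 4 y\right)}}{3} = - \frac{\sqrt{-30 - 3 y + 2 y^{2}}}{3}$)
$c{\left(-3 \right)} 15 \left(-2\right) = - \frac{\sqrt{-30 - -9 + 2 \left(-3\right)^{2}}}{3} \cdot 15 \left(-2\right) = - \frac{\sqrt{-30 + 9 + 2 \cdot 9}}{3} \cdot 15 \left(-2\right) = - \frac{\sqrt{-30 + 9 + 18}}{3} \cdot 15 \left(-2\right) = - \frac{\sqrt{-3}}{3} \cdot 15 \left(-2\right) = - \frac{i \sqrt{3}}{3} \cdot 15 \left(-2\right) = - 5 i \sqrt{3} \left(-2\right) = 10 i \sqrt{3}$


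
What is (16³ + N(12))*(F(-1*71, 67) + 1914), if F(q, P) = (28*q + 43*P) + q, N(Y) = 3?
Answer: 11214864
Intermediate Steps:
F(q, P) = 29*q + 43*P
(16³ + N(12))*(F(-1*71, 67) + 1914) = (16³ + 3)*((29*(-1*71) + 43*67) + 1914) = (4096 + 3)*((29*(-71) + 2881) + 1914) = 4099*((-2059 + 2881) + 1914) = 4099*(822 + 1914) = 4099*2736 = 11214864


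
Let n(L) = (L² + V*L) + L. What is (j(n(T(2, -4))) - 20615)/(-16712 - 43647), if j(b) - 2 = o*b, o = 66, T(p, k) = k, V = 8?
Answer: 21933/60359 ≈ 0.36338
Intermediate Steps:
n(L) = L² + 9*L (n(L) = (L² + 8*L) + L = L² + 9*L)
j(b) = 2 + 66*b
(j(n(T(2, -4))) - 20615)/(-16712 - 43647) = ((2 + 66*(-4*(9 - 4))) - 20615)/(-16712 - 43647) = ((2 + 66*(-4*5)) - 20615)/(-60359) = ((2 + 66*(-20)) - 20615)*(-1/60359) = ((2 - 1320) - 20615)*(-1/60359) = (-1318 - 20615)*(-1/60359) = -21933*(-1/60359) = 21933/60359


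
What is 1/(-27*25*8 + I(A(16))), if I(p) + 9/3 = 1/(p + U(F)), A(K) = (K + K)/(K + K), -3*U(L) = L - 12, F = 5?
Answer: -10/54027 ≈ -0.00018509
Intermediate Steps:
U(L) = 4 - L/3 (U(L) = -(L - 12)/3 = -(-12 + L)/3 = 4 - L/3)
A(K) = 1 (A(K) = (2*K)/((2*K)) = (2*K)*(1/(2*K)) = 1)
I(p) = -3 + 1/(7/3 + p) (I(p) = -3 + 1/(p + (4 - 1/3*5)) = -3 + 1/(p + (4 - 5/3)) = -3 + 1/(p + 7/3) = -3 + 1/(7/3 + p))
1/(-27*25*8 + I(A(16))) = 1/(-27*25*8 + 9*(-2 - 1*1)/(7 + 3*1)) = 1/(-675*8 + 9*(-2 - 1)/(7 + 3)) = 1/(-5400 + 9*(-3)/10) = 1/(-5400 + 9*(1/10)*(-3)) = 1/(-5400 - 27/10) = 1/(-54027/10) = -10/54027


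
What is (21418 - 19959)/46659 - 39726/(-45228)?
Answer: 319927181/351715542 ≈ 0.90962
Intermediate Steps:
(21418 - 19959)/46659 - 39726/(-45228) = 1459*(1/46659) - 39726*(-1/45228) = 1459/46659 + 6621/7538 = 319927181/351715542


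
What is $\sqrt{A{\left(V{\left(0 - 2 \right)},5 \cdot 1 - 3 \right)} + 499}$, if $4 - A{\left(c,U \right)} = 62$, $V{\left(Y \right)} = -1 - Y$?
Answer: $21$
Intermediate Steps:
$A{\left(c,U \right)} = -58$ ($A{\left(c,U \right)} = 4 - 62 = -58$)
$\sqrt{A{\left(V{\left(0 - 2 \right)},5 \cdot 1 - 3 \right)} + 499} = \sqrt{-58 + 499} = \sqrt{441} = 21$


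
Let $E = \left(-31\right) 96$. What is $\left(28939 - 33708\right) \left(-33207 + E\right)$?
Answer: $172556727$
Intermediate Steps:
$E = -2976$
$\left(28939 - 33708\right) \left(-33207 + E\right) = \left(28939 - 33708\right) \left(-33207 - 2976\right) = \left(-4769\right) \left(-36183\right) = 172556727$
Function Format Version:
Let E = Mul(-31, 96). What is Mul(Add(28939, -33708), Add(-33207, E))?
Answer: 172556727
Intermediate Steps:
E = -2976
Mul(Add(28939, -33708), Add(-33207, E)) = Mul(Add(28939, -33708), Add(-33207, -2976)) = Mul(-4769, -36183) = 172556727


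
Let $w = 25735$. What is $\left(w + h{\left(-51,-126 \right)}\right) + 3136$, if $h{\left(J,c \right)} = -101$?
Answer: $28770$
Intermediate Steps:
$\left(w + h{\left(-51,-126 \right)}\right) + 3136 = \left(25735 - 101\right) + 3136 = 25634 + 3136 = 28770$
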